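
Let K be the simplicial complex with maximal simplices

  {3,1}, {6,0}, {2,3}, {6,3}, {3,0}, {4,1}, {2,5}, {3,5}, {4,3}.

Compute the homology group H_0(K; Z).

Take the total order 0 < 1 < 2 < 3 < 4 < 5 < 6 on the vertex set. Then K (dimension 1) consists of the simplices:

  0-simplices (7): [0], [1], [2], [3], [4], [5], [6]
  1-simplices (9): [0,3], [0,6], [1,3], [1,4], [2,3], [2,5], [3,4], [3,5], [3,6]

Hence C_0 ≅ Z^7, C_1 ≅ Z^9.

The boundary map ∂_1: C_1 → C_0 maps an edge to its endpoints' difference, ∂[p,q] = q − p.
This gives a 7×9 integer matrix of rank 6; reducing to Smith normal form yields diagonal entries (1,1,1,1,1,1).

Reading off H_k = ker ∂_k / im ∂_{k+1}:

  H_0: rank C_0 − rank ∂_1 = 7 − 6 = 1, and the invariant factors of ∂_1 are all 1, so H_0 = Z.

H_0 = Z.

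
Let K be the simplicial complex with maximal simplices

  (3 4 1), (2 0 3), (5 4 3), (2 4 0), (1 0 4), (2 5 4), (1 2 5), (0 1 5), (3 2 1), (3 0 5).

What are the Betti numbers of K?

We work with the vertex ordering 0 < 1 < 2 < 3 < 4 < 5. The simplices of K, each written with vertices in increasing order, are:

  0-simplices (6): [0], [1], [2], [3], [4], [5]
  1-simplices (15): [0,1], [0,2], [0,3], [0,4], [0,5], [1,2], [1,3], [1,4], [1,5], [2,3], [2,4], [2,5], [3,4], [3,5], [4,5]
  2-simplices (10): [0,1,4], [0,1,5], [0,2,3], [0,2,4], [0,3,5], [1,2,3], [1,2,5], [1,3,4], [2,4,5], [3,4,5]

Hence C_0 ≅ Z^6, C_1 ≅ Z^15, C_2 ≅ Z^10.

∂_1: C_1 → C_0 maps an edge to its endpoints' difference, ∂[p,q] = q − p. For instance
  ∂[4,5] = [5] − [4].
The 6×15 boundary matrix has rank 5 and Smith normal form diag(1,1,1,1,1).

Boundary ∂_2: C_2 → C_1 maps a triangle to the signed sum of its edges. For instance
  ∂[0,1,4] = [1,4] − [0,4] + [0,1],
  ∂[1,2,3] = [2,3] − [1,3] + [1,2].
As a 15×10 matrix over Z this has rank 10, with invariant factors (1,1,1,1,1,1,1,1,1,2).

Reading off H_k = ker ∂_k / im ∂_{k+1}:

  H_0: rank C_0 − rank ∂_1 = 6 − 5 = 1, and the invariant factors of ∂_1 are all 1, so H_0 = Z.
  H_1: rank ker ∂_1 − rank ∂_2 = (15 − 5) − 10 = 0, and ∂_2 has invariant factor 2 > 1, so H_1 = Z/2Z.
  H_2: rank ker ∂_2 − rank ∂_3 = (10 − 10) − 0 = 0, and there is no ∂_3, so H_2 = 0.

As a check, the Euler characteristic is 6 − 15 + 10 = 1, which agrees with 1 − 0 + 0 = 1.

Hence the Betti numbers are b_0 = 1, b_1 = 0, b_2 = 0.

b_0 = 1, b_1 = 0, b_2 = 0.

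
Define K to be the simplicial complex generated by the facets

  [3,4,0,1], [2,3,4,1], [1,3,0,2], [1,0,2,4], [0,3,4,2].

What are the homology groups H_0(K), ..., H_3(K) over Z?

Take the total order 0 < 1 < 2 < 3 < 4 on the vertex set. Then K (dimension 3) consists of the simplices:

  0-simplices (5): [0], [1], [2], [3], [4]
  1-simplices (10): [0,1], [0,2], [0,3], [0,4], [1,2], [1,3], [1,4], [2,3], [2,4], [3,4]
  2-simplices (10): [0,1,2], [0,1,3], [0,1,4], [0,2,3], [0,2,4], [0,3,4], [1,2,3], [1,2,4], [1,3,4], [2,3,4]
  3-simplices (5): [0,1,2,3], [0,1,2,4], [0,1,3,4], [0,2,3,4], [1,2,3,4]

Hence C_0 ≅ Z^5, C_1 ≅ Z^10, C_2 ≅ Z^10, C_3 ≅ Z^5.

∂_1: C_1 → C_0 sends each edge [p,q] (with p < q) to q − p. For instance
  ∂[2,3] = [3] − [2].
The 5×10 boundary matrix has rank 4 and Smith normal form diag(1,1,1,1).

∂_2: C_2 → C_1 sends each 2-simplex [p,q,r] to [q,r] − [p,r] + [p,q]. For instance
  ∂[1,3,4] = [3,4] − [1,4] + [1,3],
  ∂[1,2,3] = [2,3] − [1,3] + [1,2].
As a 10×10 matrix over Z this has rank 6, with invariant factors (1,1,1,1,1,1).

The boundary map ∂_3: C_3 → C_2 sends each 3-simplex σ to the alternating sum Σ_i (−1)^i (σ with its i-th vertex removed). For instance
  ∂[0,1,2,3] = [1,2,3] − [0,2,3] + [0,1,3] − [0,1,2],
  ∂[1,2,3,4] = [2,3,4] − [1,3,4] + [1,2,4] − [1,2,3].
As a 10×5 matrix over Z this has rank 4, with invariant factors (1,1,1,1).

Reading off H_k = ker ∂_k / im ∂_{k+1}:

  H_0: rank C_0 − rank ∂_1 = 5 − 4 = 1, and the invariant factors of ∂_1 are all 1, so H_0 ≅ Z.
  H_1: rank ker ∂_1 − rank ∂_2 = (10 − 4) − 6 = 0, and the invariant factors of ∂_2 are all 1, so H_1 ≅ 0.
  H_2: rank ker ∂_2 − rank ∂_3 = (10 − 6) − 4 = 0, and the invariant factors of ∂_3 are all 1, so H_2 ≅ 0.
  H_3: rank ker ∂_3 − rank ∂_4 = (5 − 4) − 0 = 1, and there is no ∂_4, so H_3 ≅ Z.

H_0 = Z,  H_1 = 0,  H_2 = 0,  H_3 = Z.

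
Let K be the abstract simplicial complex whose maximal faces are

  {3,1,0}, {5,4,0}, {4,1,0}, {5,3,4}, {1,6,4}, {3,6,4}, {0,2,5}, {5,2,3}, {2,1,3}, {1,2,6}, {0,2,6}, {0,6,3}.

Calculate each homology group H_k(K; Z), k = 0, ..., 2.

H_0 = Z,  H_1 = Z/2,  H_2 = 0.

K has 7 vertices, 18 edges, 12 triangles.
rank ∂_0 = 0, rank ∂_1 = 6 ⇒ b_0 = 7 − 0 − 6 = 1; all invariant factors of ∂_1 are 1 so no torsion. So H_0 ≅ Z.
rank ∂_1 = 6, rank ∂_2 = 12 ⇒ b_1 = 18 − 6 − 12 = 0; ∂_2 has invariant factor(s) [2] giving torsion. So H_1 ≅ Z/2.
rank ∂_2 = 12, rank ∂_3 = 0 ⇒ b_2 = 12 − 12 − 0 = 0. So H_2 ≅ 0.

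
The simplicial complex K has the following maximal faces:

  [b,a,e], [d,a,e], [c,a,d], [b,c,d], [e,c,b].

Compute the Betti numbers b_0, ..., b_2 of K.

Fix the vertex order a < b < c < d < e and write every simplex with vertices in increasing order. Then dim K = 2 and the simplices of K are:

  0-simplices (5): a, b, c, d, e
  1-simplices (10): ab, ac, ad, ae, bc, bd, be, cd, ce, de
  2-simplices (5): abe, acd, ade, bcd, bce

Hence C_0 ≅ Z^5, C_1 ≅ Z^10, C_2 ≅ Z^5.

Boundary ∂_1: C_1 → C_0 sends each edge [p,q] (with p < q) to q − p. For instance
  ∂be = e − b.
As a 5×10 matrix over Z this has rank 4, with invariant factors (1,1,1,1).

Boundary ∂_2: C_2 → C_1 sends each 2-simplex [p,q,r] to [q,r] − [p,r] + [p,q]. For instance
  ∂ade = de − ae + ad,
  ∂abe = be − ae + ab.
As a 10×5 matrix over Z this has rank 5, with invariant factors (1,1,1,1,1).

From H_k ≅ ker(∂_k) / im(∂_{k+1}) we obtain:

  H_0: rank C_0 − rank ∂_1 = 5 − 4 = 1, and the invariant factors of ∂_1 are all 1, so H_0 ≅ Z.
  H_1: rank ker ∂_1 − rank ∂_2 = (10 − 4) − 5 = 1, and the invariant factors of ∂_2 are all 1, so H_1 ≅ Z.
  H_2: rank ker ∂_2 − rank ∂_3 = (5 − 5) − 0 = 0, and there is no ∂_3, so H_2 ≅ 0.

Hence the Betti numbers are b_0 = 1, b_1 = 1, b_2 = 0.

b_0 = 1, b_1 = 1, b_2 = 0.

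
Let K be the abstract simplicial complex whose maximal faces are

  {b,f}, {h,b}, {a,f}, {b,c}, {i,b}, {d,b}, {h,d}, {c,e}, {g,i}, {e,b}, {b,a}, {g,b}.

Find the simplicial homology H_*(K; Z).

H_0 ≅ Z,  H_1 ≅ Z^4.

We work with the vertex ordering a < b < c < d < e < f < g < h < i. The simplices of K, each written with vertices in increasing order, are:

  0-simplices (9): a, b, c, d, e, f, g, h, i
  1-simplices (12): ab, af, bc, bd, be, bf, bg, bh, bi, ce, dh, gi

giving chain groups C_0 ≅ Z^9, C_1 ≅ Z^12.

Boundary ∂_1: C_1 → C_0 sends each edge [p,q] (with p < q) to q − p. For instance
  ∂bc = c − b.
As a 9×12 matrix over Z this has rank 8, with invariant factors (1,1,1,1,1,1,1,1).

From H_k ≅ ker(∂_k) / im(∂_{k+1}) we obtain:

  H_0: rank C_0 − rank ∂_1 = 9 − 8 = 1, and the invariant factors of ∂_1 are all 1, so H_0 = Z.
  H_1: rank ker ∂_1 − rank ∂_2 = (12 − 8) − 0 = 4, and there is no ∂_2, so H_1 = Z^4.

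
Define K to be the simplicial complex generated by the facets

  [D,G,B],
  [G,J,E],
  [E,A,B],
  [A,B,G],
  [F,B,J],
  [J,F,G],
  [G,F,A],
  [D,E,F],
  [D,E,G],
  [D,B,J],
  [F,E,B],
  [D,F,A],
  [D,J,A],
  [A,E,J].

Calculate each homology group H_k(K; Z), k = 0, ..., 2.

H_0 ≅ Z,  H_1 ≅ Z^2,  H_2 ≅ Z.

K has 7 vertices, 21 edges, 14 triangles.
rank ∂_0 = 0, rank ∂_1 = 6 ⇒ b_0 = 7 − 0 − 6 = 1; all invariant factors of ∂_1 are 1 so no torsion. So H_0 ≅ Z.
rank ∂_1 = 6, rank ∂_2 = 13 ⇒ b_1 = 21 − 6 − 13 = 2; all invariant factors of ∂_2 are 1 so no torsion. So H_1 ≅ Z^2.
rank ∂_2 = 13, rank ∂_3 = 0 ⇒ b_2 = 14 − 13 − 0 = 1. So H_2 ≅ Z.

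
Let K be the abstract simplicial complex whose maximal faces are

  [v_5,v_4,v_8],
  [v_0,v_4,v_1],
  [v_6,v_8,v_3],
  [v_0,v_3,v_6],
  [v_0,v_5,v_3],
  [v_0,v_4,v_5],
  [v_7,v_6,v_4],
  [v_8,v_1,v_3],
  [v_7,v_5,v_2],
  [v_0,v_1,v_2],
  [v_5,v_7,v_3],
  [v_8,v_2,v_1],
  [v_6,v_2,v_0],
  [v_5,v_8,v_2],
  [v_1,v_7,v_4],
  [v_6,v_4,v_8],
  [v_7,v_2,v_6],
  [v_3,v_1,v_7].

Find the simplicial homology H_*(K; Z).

H_0 = Z,  H_1 = Z^2,  H_2 = Z.

We work with the vertex ordering v_0 < v_1 < v_2 < v_3 < v_4 < v_5 < v_6 < v_7 < v_8. The simplices of K, each written with vertices in increasing order, are:

  0-simplices (9): [v_0], [v_1], [v_2], [v_3], [v_4], [v_5], [v_6], [v_7], [v_8]
  1-simplices (27): (27 of them)
  2-simplices (18): (18 of them)

giving chain groups C_0 ≅ Z^9, C_1 ≅ Z^27, C_2 ≅ Z^18.

The boundary map ∂_1: C_1 → C_0 sends each edge [p,q] (with p < q) to q − p.
This gives a 9×27 integer matrix of rank 8; reducing to Smith normal form yields diagonal entries (1,1,1,1,1,1,1,1).

The boundary map ∂_2: C_2 → C_1 maps a triangle to the signed sum of its edges. For instance
  ∂[v_0,v_3,v_6] = [v_3,v_6] − [v_0,v_6] + [v_0,v_3],
  ∂[v_2,v_5,v_8] = [v_5,v_8] − [v_2,v_8] + [v_2,v_5].
The resulting 27×18 matrix has rank 17, and its Smith normal form has invariant factors (1,1,1,1,1,1,1,1,1,1,1,1,1,1,1,1,1).

Computing H_k = (kernel of ∂_k) / (image of ∂_{k+1}):

  H_0: rank C_0 − rank ∂_1 = 9 − 8 = 1, and the invariant factors of ∂_1 are all 1, so H_0 = Z.
  H_1: rank ker ∂_1 − rank ∂_2 = (27 − 8) − 17 = 2, and the invariant factors of ∂_2 are all 1, so H_1 = Z^2.
  H_2: rank ker ∂_2 − rank ∂_3 = (18 − 17) − 0 = 1, and there is no ∂_3, so H_2 = Z.

(K is a triangulation of the torus T^2.)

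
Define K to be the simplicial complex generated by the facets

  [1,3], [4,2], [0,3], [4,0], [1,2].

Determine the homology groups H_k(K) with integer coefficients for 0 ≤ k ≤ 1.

Order the vertices as 0 < 1 < 2 < 3 < 4. Listing each simplex with vertices in this order, K has dimension 1 with simplices:

  0-simplices (5): [0], [1], [2], [3], [4]
  1-simplices (5): [0,3], [0,4], [1,2], [1,3], [2,4]

so the chain groups are C_0 ≅ Z^5, C_1 ≅ Z^5.

Boundary ∂_1: C_1 → C_0 is given by ∂[p,q] = [q] − [p].
As a 5×5 matrix over Z this has rank 4, with invariant factors (1,1,1,1).

From H_k ≅ ker(∂_k) / im(∂_{k+1}) we obtain:

  H_0: rank C_0 − rank ∂_1 = 5 − 4 = 1, and the invariant factors of ∂_1 are all 1, so H_0 = Z.
  H_1: rank ker ∂_1 − rank ∂_2 = (5 − 4) − 0 = 1, and there is no ∂_2, so H_1 = Z.

As a check, the Euler characteristic is 5 − 5 = 0, which agrees with 1 − 1 = 0.

H_0 = Z,  H_1 = Z.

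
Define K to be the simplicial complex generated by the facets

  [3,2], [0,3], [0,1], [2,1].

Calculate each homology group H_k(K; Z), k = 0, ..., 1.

H_0 ≅ Z,  H_1 ≅ Z.

Fix the vertex order 0 < 1 < 2 < 3 and write every simplex with vertices in increasing order. Then dim K = 1 and the simplices of K are:

  0-simplices (4): [0], [1], [2], [3]
  1-simplices (4): [0,1], [0,3], [1,2], [2,3]

giving chain groups C_0 ≅ Z^4, C_1 ≅ Z^4.

Boundary ∂_1: C_1 → C_0 is given by ∂[p,q] = [q] − [p].
As a 4×4 matrix over Z this has rank 3, with invariant factors (1,1,1).

Reading off H_k = ker ∂_k / im ∂_{k+1}:

  H_0: rank C_0 − rank ∂_1 = 4 − 3 = 1, and the invariant factors of ∂_1 are all 1, so H_0 ≅ Z.
  H_1: rank ker ∂_1 − rank ∂_2 = (4 − 3) − 0 = 1, and there is no ∂_2, so H_1 ≅ Z.

As a check, the Euler characteristic is 4 − 4 = 0, which agrees with 1 − 1 = 0.
(K is a triangulation of the circle S^1.)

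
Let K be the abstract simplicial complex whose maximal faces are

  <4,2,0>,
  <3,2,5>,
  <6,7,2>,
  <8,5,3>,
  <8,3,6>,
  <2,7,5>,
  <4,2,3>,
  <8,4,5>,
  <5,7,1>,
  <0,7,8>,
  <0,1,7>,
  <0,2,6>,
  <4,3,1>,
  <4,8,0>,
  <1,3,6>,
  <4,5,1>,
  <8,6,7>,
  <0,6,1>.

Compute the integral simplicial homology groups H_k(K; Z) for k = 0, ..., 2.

H_0 = Z,  H_1 = Z ⊕ Z/2,  H_2 = 0.

We work with the vertex ordering 0 < 1 < 2 < 3 < 4 < 5 < 6 < 7 < 8. The simplices of K, each written with vertices in increasing order, are:

  0-simplices (9): [0], [1], [2], [3], [4], [5], [6], [7], [8]
  1-simplices (27): (27 of them)
  2-simplices (18): [0,1,6], [0,1,7], [0,2,4], [0,2,6], [0,4,8], [0,7,8], [1,3,4], [1,3,6], [1,4,5], [1,5,7], [2,3,4], [2,3,5], [2,5,7], [2,6,7], [3,5,8], [3,6,8], [4,5,8], [6,7,8]

giving chain groups C_0 ≅ Z^9, C_1 ≅ Z^27, C_2 ≅ Z^18.

∂_1: C_1 → C_0 is given by ∂[p,q] = [q] − [p]. For instance
  ∂[5,7] = [7] − [5].
The resulting 9×27 matrix has rank 8, and its Smith normal form has invariant factors (1,1,1,1,1,1,1,1).

Boundary ∂_2: C_2 → C_1 acts by ∂[p,q,r] = [q,r] − [p,r] + [p,q]. For instance
  ∂[6,7,8] = [7,8] − [6,8] + [6,7],
  ∂[3,6,8] = [6,8] − [3,8] + [3,6].
This gives a 27×18 integer matrix of rank 18; reducing to Smith normal form yields diagonal entries (1,1,1,1,1,1,1,1,1,1,1,1,1,1,1,1,1,2).

From H_k ≅ ker(∂_k) / im(∂_{k+1}) we obtain:

  H_0: rank C_0 − rank ∂_1 = 9 − 8 = 1, and the invariant factors of ∂_1 are all 1, so H_0 ≅ Z.
  H_1: rank ker ∂_1 − rank ∂_2 = (27 − 8) − 18 = 1, and ∂_2 has invariant factor 2 > 1, so H_1 ≅ Z ⊕ Z/2.
  H_2: rank ker ∂_2 − rank ∂_3 = (18 − 18) − 0 = 0, and there is no ∂_3, so H_2 ≅ 0.

(K is a triangulation of the Klein bottle.)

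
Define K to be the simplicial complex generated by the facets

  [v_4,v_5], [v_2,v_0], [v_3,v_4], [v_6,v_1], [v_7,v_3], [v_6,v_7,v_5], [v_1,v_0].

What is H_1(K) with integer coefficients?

H_1 ≅ Z.

Fix the vertex order v_0 < v_1 < v_2 < v_3 < v_4 < v_5 < v_6 < v_7 and write every simplex with vertices in increasing order. Then dim K = 2 and the simplices of K are:

  0-simplices (8): [v_0], [v_1], [v_2], [v_3], [v_4], [v_5], [v_6], [v_7]
  1-simplices (9): [v_0,v_1], [v_0,v_2], [v_1,v_6], [v_3,v_4], [v_3,v_7], [v_4,v_5], [v_5,v_6], [v_5,v_7], [v_6,v_7]
  2-simplices (1): [v_5,v_6,v_7]

Hence C_0 ≅ Z^8, C_1 ≅ Z^9, C_2 ≅ Z^1.

∂_1: C_1 → C_0 sends each edge [p,q] (with p < q) to q − p. For instance
  ∂[v_3,v_4] = [v_4] − [v_3].
This gives a 8×9 integer matrix of rank 7; reducing to Smith normal form yields diagonal entries (1,1,1,1,1,1,1).

Boundary ∂_2: C_2 → C_1 acts by ∂[p,q,r] = [q,r] − [p,r] + [p,q]. For instance
  ∂[v_5,v_6,v_7] = [v_6,v_7] − [v_5,v_7] + [v_5,v_6].
As a 9×1 matrix over Z this has rank 1, with invariant factors (1).

Computing H_k = (kernel of ∂_k) / (image of ∂_{k+1}):

  H_1: rank ker ∂_1 − rank ∂_2 = (9 − 7) − 1 = 1, and the invariant factors of ∂_2 are all 1, so H_1 = Z.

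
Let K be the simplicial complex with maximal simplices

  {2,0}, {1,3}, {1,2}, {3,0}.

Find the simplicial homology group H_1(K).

H_1 = Z.

We work with the vertex ordering 0 < 1 < 2 < 3. The simplices of K, each written with vertices in increasing order, are:

  0-simplices (4): [0], [1], [2], [3]
  1-simplices (4): [0,2], [0,3], [1,2], [1,3]

Hence C_0 ≅ Z^4, C_1 ≅ Z^4.

∂_1: C_1 → C_0 is given by ∂[p,q] = [q] − [p]. For instance
  ∂[0,2] = [2] − [0].
The 4×4 boundary matrix has rank 3 and Smith normal form diag(1,1,1).

Now H_k = ker ∂_k / im ∂_{k+1}, so:

  H_1: rank ker ∂_1 − rank ∂_2 = (4 − 3) − 0 = 1, and there is no ∂_2, so H_1 ≅ Z.

(K is a triangulation of the circle S^1.)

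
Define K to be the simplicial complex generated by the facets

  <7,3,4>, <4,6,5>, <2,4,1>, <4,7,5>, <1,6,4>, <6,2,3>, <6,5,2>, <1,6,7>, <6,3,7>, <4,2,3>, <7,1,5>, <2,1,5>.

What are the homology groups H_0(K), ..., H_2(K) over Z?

We work with the vertex ordering 1 < 2 < 3 < 4 < 5 < 6 < 7. The simplices of K, each written with vertices in increasing order, are:

  0-simplices (7): [1], [2], [3], [4], [5], [6], [7]
  1-simplices (18): [1,2], [1,4], [1,5], [1,6], [1,7], [2,3], [2,4], [2,5], [2,6], [3,4], [3,6], [3,7], [4,5], [4,6], [4,7], [5,6], [5,7], [6,7]
  2-simplices (12): [1,2,4], [1,2,5], [1,4,6], [1,5,7], [1,6,7], [2,3,4], [2,3,6], [2,5,6], [3,4,7], [3,6,7], [4,5,6], [4,5,7]

so the chain groups are C_0 ≅ Z^7, C_1 ≅ Z^18, C_2 ≅ Z^12.

∂_1: C_1 → C_0 maps an edge to its endpoints' difference, ∂[p,q] = q − p. For instance
  ∂[3,6] = [6] − [3].
The resulting 7×18 matrix has rank 6, and its Smith normal form has invariant factors (1,1,1,1,1,1).

Boundary ∂_2: C_2 → C_1 sends each 2-simplex [p,q,r] to [q,r] − [p,r] + [p,q]. For instance
  ∂[3,4,7] = [4,7] − [3,7] + [3,4],
  ∂[1,6,7] = [6,7] − [1,7] + [1,6].
The resulting 18×12 matrix has rank 12, and its Smith normal form has invariant factors (1,1,1,1,1,1,1,1,1,1,1,2).

Computing H_k = (kernel of ∂_k) / (image of ∂_{k+1}):

  H_0: rank C_0 − rank ∂_1 = 7 − 6 = 1, and the invariant factors of ∂_1 are all 1, so H_0 = Z.
  H_1: rank ker ∂_1 − rank ∂_2 = (18 − 6) − 12 = 0, and ∂_2 has invariant factor 2 > 1, so H_1 = Z/2Z.
  H_2: rank ker ∂_2 − rank ∂_3 = (12 − 12) − 0 = 0, and there is no ∂_3, so H_2 = 0.

H_0 = Z,  H_1 = Z/2Z,  H_2 = 0.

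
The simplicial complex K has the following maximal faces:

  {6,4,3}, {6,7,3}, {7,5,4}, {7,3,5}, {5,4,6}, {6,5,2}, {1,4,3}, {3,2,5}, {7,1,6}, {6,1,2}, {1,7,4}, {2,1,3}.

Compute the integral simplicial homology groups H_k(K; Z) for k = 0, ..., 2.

We work with the vertex ordering 1 < 2 < 3 < 4 < 5 < 6 < 7. The simplices of K, each written with vertices in increasing order, are:

  0-simplices (7): [1], [2], [3], [4], [5], [6], [7]
  1-simplices (18): [1,2], [1,3], [1,4], [1,6], [1,7], [2,3], [2,5], [2,6], [3,4], [3,5], [3,6], [3,7], [4,5], [4,6], [4,7], [5,6], [5,7], [6,7]
  2-simplices (12): [1,2,3], [1,2,6], [1,3,4], [1,4,7], [1,6,7], [2,3,5], [2,5,6], [3,4,6], [3,5,7], [3,6,7], [4,5,6], [4,5,7]

Hence C_0 ≅ Z^7, C_1 ≅ Z^18, C_2 ≅ Z^12.

Boundary ∂_1: C_1 → C_0 sends each edge [p,q] (with p < q) to q − p.
This gives a 7×18 integer matrix of rank 6; reducing to Smith normal form yields diagonal entries (1,1,1,1,1,1).

Boundary ∂_2: C_2 → C_1 sends each 2-simplex [p,q,r] to [q,r] − [p,r] + [p,q]. For instance
  ∂[4,5,6] = [5,6] − [4,6] + [4,5],
  ∂[1,3,4] = [3,4] − [1,4] + [1,3].
This gives a 18×12 integer matrix of rank 12; reducing to Smith normal form yields diagonal entries (1,1,1,1,1,1,1,1,1,1,1,2).

Now H_k = ker ∂_k / im ∂_{k+1}, so:

  H_0: rank C_0 − rank ∂_1 = 7 − 6 = 1, and the invariant factors of ∂_1 are all 1, so H_0 = Z.
  H_1: rank ker ∂_1 − rank ∂_2 = (18 − 6) − 12 = 0, and ∂_2 has invariant factor 2 > 1, so H_1 = Z/2.
  H_2: rank ker ∂_2 − rank ∂_3 = (12 − 12) − 0 = 0, and there is no ∂_3, so H_2 = 0.

(K is a triangulation of the real projective plane RP^2.)

H_0 = Z,  H_1 = Z/2,  H_2 = 0.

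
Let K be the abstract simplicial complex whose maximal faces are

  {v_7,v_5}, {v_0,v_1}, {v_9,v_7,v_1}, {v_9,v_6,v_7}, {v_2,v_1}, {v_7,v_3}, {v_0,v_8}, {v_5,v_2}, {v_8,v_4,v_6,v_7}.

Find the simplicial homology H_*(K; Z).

Take the total order v_0 < v_1 < v_2 < v_3 < v_4 < v_5 < v_6 < v_7 < v_8 < v_9 on the vertex set. Then K (dimension 3) consists of the simplices:

  0-simplices (10): [v_0], [v_1], [v_2], [v_3], [v_4], [v_5], [v_6], [v_7], [v_8], [v_9]
  1-simplices (16): (16 of them)
  2-simplices (6): [v_1,v_7,v_9], [v_4,v_6,v_7], [v_4,v_6,v_8], [v_4,v_7,v_8], [v_6,v_7,v_8], [v_6,v_7,v_9]
  3-simplices (1): [v_4,v_6,v_7,v_8]

giving chain groups C_0 ≅ Z^10, C_1 ≅ Z^16, C_2 ≅ Z^6, C_3 ≅ Z^1.

Boundary ∂_1: C_1 → C_0 sends each edge [p,q] (with p < q) to q − p. For instance
  ∂[v_4,v_6] = [v_6] − [v_4].
As a 10×16 matrix over Z this has rank 9, with invariant factors (1,1,1,1,1,1,1,1,1).

Boundary ∂_2: C_2 → C_1 acts by ∂[p,q,r] = [q,r] − [p,r] + [p,q]. For instance
  ∂[v_6,v_7,v_8] = [v_7,v_8] − [v_6,v_8] + [v_6,v_7],
  ∂[v_6,v_7,v_9] = [v_7,v_9] − [v_6,v_9] + [v_6,v_7].
The resulting 16×6 matrix has rank 5, and its Smith normal form has invariant factors (1,1,1,1,1).

The boundary map ∂_3: C_3 → C_2 sends each 3-simplex σ to the alternating sum Σ_i (−1)^i (σ with its i-th vertex removed). For instance
  ∂[v_4,v_6,v_7,v_8] = [v_6,v_7,v_8] − [v_4,v_7,v_8] + [v_4,v_6,v_8] − [v_4,v_6,v_7].
This gives a 6×1 integer matrix of rank 1; reducing to Smith normal form yields diagonal entries (1).

Computing H_k = (kernel of ∂_k) / (image of ∂_{k+1}):

  H_0: rank C_0 − rank ∂_1 = 10 − 9 = 1, and the invariant factors of ∂_1 are all 1, so H_0 = Z.
  H_1: rank ker ∂_1 − rank ∂_2 = (16 − 9) − 5 = 2, and the invariant factors of ∂_2 are all 1, so H_1 = Z^2.
  H_2: rank ker ∂_2 − rank ∂_3 = (6 − 5) − 1 = 0, and the invariant factors of ∂_3 are all 1, so H_2 = 0.
  H_3: rank ker ∂_3 − rank ∂_4 = (1 − 1) − 0 = 0, and there is no ∂_4, so H_3 = 0.

H_0 ≅ Z,  H_1 ≅ Z^2,  H_2 = 0,  H_3 = 0.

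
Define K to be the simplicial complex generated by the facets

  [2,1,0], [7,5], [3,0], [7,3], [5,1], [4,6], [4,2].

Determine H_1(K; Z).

H_1 = Z.

Order the vertices as 0 < 1 < 2 < 3 < 4 < 5 < 6 < 7. Listing each simplex with vertices in this order, K has dimension 2 with simplices:

  0-simplices (8): [0], [1], [2], [3], [4], [5], [6], [7]
  1-simplices (9): [0,1], [0,2], [0,3], [1,2], [1,5], [2,4], [3,7], [4,6], [5,7]
  2-simplices (1): [0,1,2]

giving chain groups C_0 ≅ Z^8, C_1 ≅ Z^9, C_2 ≅ Z^1.

∂_1: C_1 → C_0 maps an edge to its endpoints' difference, ∂[p,q] = q − p. For instance
  ∂[3,7] = [7] − [3].
The resulting 8×9 matrix has rank 7, and its Smith normal form has invariant factors (1,1,1,1,1,1,1).

Boundary ∂_2: C_2 → C_1 maps a triangle to the signed sum of its edges. For instance
  ∂[0,1,2] = [1,2] − [0,2] + [0,1].
The 9×1 boundary matrix has rank 1 and Smith normal form diag(1).

From H_k ≅ ker(∂_k) / im(∂_{k+1}) we obtain:

  H_1: rank ker ∂_1 − rank ∂_2 = (9 − 7) − 1 = 1, and the invariant factors of ∂_2 are all 1, so H_1 ≅ Z.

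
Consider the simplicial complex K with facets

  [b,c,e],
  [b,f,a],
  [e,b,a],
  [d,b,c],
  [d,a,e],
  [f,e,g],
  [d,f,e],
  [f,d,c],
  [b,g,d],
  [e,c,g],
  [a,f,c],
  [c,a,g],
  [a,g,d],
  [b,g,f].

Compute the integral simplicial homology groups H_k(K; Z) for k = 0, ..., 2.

H_0 ≅ Z,  H_1 ≅ Z^2,  H_2 ≅ Z.

We work with the vertex ordering a < b < c < d < e < f < g. The simplices of K, each written with vertices in increasing order, are:

  0-simplices (7): a, b, c, d, e, f, g
  1-simplices (21): ab, ac, ad, ae, af, ag, bc, bd, be, bf, bg, cd, ce, cf, cg, de, df, dg, ef, eg, fg
  2-simplices (14): abe, abf, acf, acg, ade, adg, bcd, bce, bdg, bfg, cdf, ceg, def, efg

Hence C_0 ≅ Z^7, C_1 ≅ Z^21, C_2 ≅ Z^14.

Boundary ∂_1: C_1 → C_0 is given by ∂[p,q] = [q] − [p]. For instance
  ∂fg = g − f.
The resulting 7×21 matrix has rank 6, and its Smith normal form has invariant factors (1,1,1,1,1,1).

The boundary map ∂_2: C_2 → C_1 maps a triangle to the signed sum of its edges. For instance
  ∂bdg = dg − bg + bd,
  ∂def = ef − df + de.
This gives a 21×14 integer matrix of rank 13; reducing to Smith normal form yields diagonal entries (1,1,1,1,1,1,1,1,1,1,1,1,1).

Computing H_k = (kernel of ∂_k) / (image of ∂_{k+1}):

  H_0: rank C_0 − rank ∂_1 = 7 − 6 = 1, and the invariant factors of ∂_1 are all 1, so H_0 ≅ Z.
  H_1: rank ker ∂_1 − rank ∂_2 = (21 − 6) − 13 = 2, and the invariant factors of ∂_2 are all 1, so H_1 ≅ Z^2.
  H_2: rank ker ∂_2 − rank ∂_3 = (14 − 13) − 0 = 1, and there is no ∂_3, so H_2 ≅ Z.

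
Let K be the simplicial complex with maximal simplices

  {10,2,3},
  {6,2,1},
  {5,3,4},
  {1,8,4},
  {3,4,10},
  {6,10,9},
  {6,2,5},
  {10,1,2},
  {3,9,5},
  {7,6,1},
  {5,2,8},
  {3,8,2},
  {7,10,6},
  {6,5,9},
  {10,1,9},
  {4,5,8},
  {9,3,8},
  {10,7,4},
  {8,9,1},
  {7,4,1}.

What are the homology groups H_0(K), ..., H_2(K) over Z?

H_0 = Z,  H_1 = Z ⊕ Z/2,  H_2 = 0.

We work with the vertex ordering 1 < 2 < 3 < 4 < 5 < 6 < 7 < 8 < 9 < 10. The simplices of K, each written with vertices in increasing order, are:

  0-simplices (10): [1], [2], [3], [4], [5], [6], [7], [8], [9], [10]
  1-simplices (30): (30 of them)
  2-simplices (20): (20 of them)

giving chain groups C_0 ≅ Z^10, C_1 ≅ Z^30, C_2 ≅ Z^20.

∂_1: C_1 → C_0 is given by ∂[p,q] = [q] − [p].
This gives a 10×30 integer matrix of rank 9; reducing to Smith normal form yields diagonal entries (1,1,1,1,1,1,1,1,1).

Boundary ∂_2: C_2 → C_1 sends each 2-simplex [p,q,r] to [q,r] − [p,r] + [p,q]. For instance
  ∂[2,5,8] = [5,8] − [2,8] + [2,5],
  ∂[6,7,10] = [7,10] − [6,10] + [6,7].
The 30×20 boundary matrix has rank 20 and Smith normal form diag(1,1,1,1,1,1,1,1,1,1,1,1,1,1,1,1,1,1,1,2).

Computing H_k = (kernel of ∂_k) / (image of ∂_{k+1}):

  H_0: rank C_0 − rank ∂_1 = 10 − 9 = 1, and the invariant factors of ∂_1 are all 1, so H_0 ≅ Z.
  H_1: rank ker ∂_1 − rank ∂_2 = (30 − 9) − 20 = 1, and ∂_2 has invariant factor 2 > 1, so H_1 ≅ Z ⊕ Z/2.
  H_2: rank ker ∂_2 − rank ∂_3 = (20 − 20) − 0 = 0, and there is no ∂_3, so H_2 ≅ 0.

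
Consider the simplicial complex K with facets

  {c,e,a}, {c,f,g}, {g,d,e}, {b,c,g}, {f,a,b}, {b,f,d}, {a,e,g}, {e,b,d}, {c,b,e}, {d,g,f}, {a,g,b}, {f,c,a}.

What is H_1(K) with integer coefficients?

Take the total order a < b < c < d < e < f < g on the vertex set. Then K (dimension 2) consists of the simplices:

  0-simplices (7): a, b, c, d, e, f, g
  1-simplices (18): ab, ac, ae, af, ag, bc, bd, be, bf, bg, ce, cf, cg, de, df, dg, eg, fg
  2-simplices (12): abf, abg, ace, acf, aeg, bce, bcg, bde, bdf, cfg, deg, dfg

giving chain groups C_0 ≅ Z^7, C_1 ≅ Z^18, C_2 ≅ Z^12.

The boundary map ∂_1: C_1 → C_0 sends each edge [p,q] (with p < q) to q − p. For instance
  ∂bc = c − b.
The 7×18 boundary matrix has rank 6 and Smith normal form diag(1,1,1,1,1,1).

The boundary map ∂_2: C_2 → C_1 acts by ∂[p,q,r] = [q,r] − [p,r] + [p,q]. For instance
  ∂abg = bg − ag + ab,
  ∂abf = bf − af + ab.
The resulting 18×12 matrix has rank 12, and its Smith normal form has invariant factors (1,1,1,1,1,1,1,1,1,1,1,2).

Now H_k = ker ∂_k / im ∂_{k+1}, so:

  H_1: rank ker ∂_1 − rank ∂_2 = (18 − 6) − 12 = 0, and ∂_2 has invariant factor 2 > 1, so H_1 ≅ Z/2Z.

H_1 ≅ Z/2Z.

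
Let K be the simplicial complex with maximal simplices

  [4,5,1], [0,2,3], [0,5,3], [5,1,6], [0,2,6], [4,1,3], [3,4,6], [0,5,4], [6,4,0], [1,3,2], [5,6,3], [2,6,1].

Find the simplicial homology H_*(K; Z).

Take the total order 0 < 1 < 2 < 3 < 4 < 5 < 6 on the vertex set. Then K (dimension 2) consists of the simplices:

  0-simplices (7): [0], [1], [2], [3], [4], [5], [6]
  1-simplices (18): [0,2], [0,3], [0,4], [0,5], [0,6], [1,2], [1,3], [1,4], [1,5], [1,6], [2,3], [2,6], [3,4], [3,5], [3,6], [4,5], [4,6], [5,6]
  2-simplices (12): [0,2,3], [0,2,6], [0,3,5], [0,4,5], [0,4,6], [1,2,3], [1,2,6], [1,3,4], [1,4,5], [1,5,6], [3,4,6], [3,5,6]

giving chain groups C_0 ≅ Z^7, C_1 ≅ Z^18, C_2 ≅ Z^12.

Boundary ∂_1: C_1 → C_0 maps an edge to its endpoints' difference, ∂[p,q] = q − p.
This gives a 7×18 integer matrix of rank 6; reducing to Smith normal form yields diagonal entries (1,1,1,1,1,1).

∂_2: C_2 → C_1 acts by ∂[p,q,r] = [q,r] − [p,r] + [p,q]. For instance
  ∂[3,4,6] = [4,6] − [3,6] + [3,4],
  ∂[0,3,5] = [3,5] − [0,5] + [0,3].
This gives a 18×12 integer matrix of rank 12; reducing to Smith normal form yields diagonal entries (1,1,1,1,1,1,1,1,1,1,1,2).

Now H_k = ker ∂_k / im ∂_{k+1}, so:

  H_0: rank C_0 − rank ∂_1 = 7 − 6 = 1, and the invariant factors of ∂_1 are all 1, so H_0 = Z.
  H_1: rank ker ∂_1 − rank ∂_2 = (18 − 6) − 12 = 0, and ∂_2 has invariant factor 2 > 1, so H_1 = Z/2Z.
  H_2: rank ker ∂_2 − rank ∂_3 = (12 − 12) − 0 = 0, and there is no ∂_3, so H_2 = 0.

As a check, the Euler characteristic is 7 − 18 + 12 = 1, which agrees with 1 − 0 + 0 = 1.

H_0 ≅ Z,  H_1 ≅ Z/2Z,  H_2 = 0.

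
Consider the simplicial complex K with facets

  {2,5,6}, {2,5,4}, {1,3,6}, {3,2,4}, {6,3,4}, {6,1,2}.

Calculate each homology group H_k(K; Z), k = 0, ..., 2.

We work with the vertex ordering 1 < 2 < 3 < 4 < 5 < 6. The simplices of K, each written with vertices in increasing order, are:

  0-simplices (6): [1], [2], [3], [4], [5], [6]
  1-simplices (12): [1,2], [1,3], [1,6], [2,3], [2,4], [2,5], [2,6], [3,4], [3,6], [4,5], [4,6], [5,6]
  2-simplices (6): [1,2,6], [1,3,6], [2,3,4], [2,4,5], [2,5,6], [3,4,6]

Hence C_0 ≅ Z^6, C_1 ≅ Z^12, C_2 ≅ Z^6.

Boundary ∂_1: C_1 → C_0 is given by ∂[p,q] = [q] − [p]. For instance
  ∂[2,3] = [3] − [2].
This gives a 6×12 integer matrix of rank 5; reducing to Smith normal form yields diagonal entries (1,1,1,1,1).

∂_2: C_2 → C_1 acts by ∂[p,q,r] = [q,r] − [p,r] + [p,q]. For instance
  ∂[1,2,6] = [2,6] − [1,6] + [1,2],
  ∂[2,5,6] = [5,6] − [2,6] + [2,5].
This gives a 12×6 integer matrix of rank 6; reducing to Smith normal form yields diagonal entries (1,1,1,1,1,1).

Reading off H_k = ker ∂_k / im ∂_{k+1}:

  H_0: rank C_0 − rank ∂_1 = 6 − 5 = 1, and the invariant factors of ∂_1 are all 1, so H_0 ≅ Z.
  H_1: rank ker ∂_1 − rank ∂_2 = (12 − 5) − 6 = 1, and the invariant factors of ∂_2 are all 1, so H_1 ≅ Z.
  H_2: rank ker ∂_2 − rank ∂_3 = (6 − 6) − 0 = 0, and there is no ∂_3, so H_2 ≅ 0.

H_0 ≅ Z,  H_1 ≅ Z,  H_2 = 0.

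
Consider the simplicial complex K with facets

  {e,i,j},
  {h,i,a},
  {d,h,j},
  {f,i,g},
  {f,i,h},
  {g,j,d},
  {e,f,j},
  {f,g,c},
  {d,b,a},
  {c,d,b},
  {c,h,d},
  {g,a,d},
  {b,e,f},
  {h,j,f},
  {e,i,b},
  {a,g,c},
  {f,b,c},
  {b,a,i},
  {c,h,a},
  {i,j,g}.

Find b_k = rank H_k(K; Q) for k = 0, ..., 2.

b_0 = 1, b_1 = 1, b_2 = 0.

Fix the vertex order a < b < c < d < e < f < g < h < i < j and write every simplex with vertices in increasing order. Then dim K = 2 and the simplices of K are:

  0-simplices (10): a, b, c, d, e, f, g, h, i, j
  1-simplices (30): ab, ac, ad, ag, ah, ai, bc, bd, be, bf, bi, cd, cf, cg, ch, dg, dh, dj, ef, ei, ej, fg, fh, fi, fj, gi, gj, hi, hj, ij
  2-simplices (20): abd, abi, acg, ach, adg, ahi, bcd, bcf, bef, bei, cdh, cfg, dgj, dhj, efj, eij, fgi, fhi, fhj, gij

Hence C_0 ≅ Z^10, C_1 ≅ Z^30, C_2 ≅ Z^20.

∂_1: C_1 → C_0 maps an edge to its endpoints' difference, ∂[p,q] = q − p.
As a 10×30 matrix over Z this has rank 9, with invariant factors (1,1,1,1,1,1,1,1,1).

Boundary ∂_2: C_2 → C_1 sends each 2-simplex [p,q,r] to [q,r] − [p,r] + [p,q]. For instance
  ∂bcd = cd − bd + bc,
  ∂fhj = hj − fj + fh.
As a 30×20 matrix over Z this has rank 20, with invariant factors (1,1,1,1,1,1,1,1,1,1,1,1,1,1,1,1,1,1,1,2).

Computing H_k = (kernel of ∂_k) / (image of ∂_{k+1}):

  H_0: rank C_0 − rank ∂_1 = 10 − 9 = 1, and the invariant factors of ∂_1 are all 1, so H_0 = Z.
  H_1: rank ker ∂_1 − rank ∂_2 = (30 − 9) − 20 = 1, and ∂_2 has invariant factor 2 > 1, so H_1 = Z ⊕ Z/2.
  H_2: rank ker ∂_2 − rank ∂_3 = (20 − 20) − 0 = 0, and there is no ∂_3, so H_2 = 0.

Hence the Betti numbers are b_0 = 1, b_1 = 1, b_2 = 0.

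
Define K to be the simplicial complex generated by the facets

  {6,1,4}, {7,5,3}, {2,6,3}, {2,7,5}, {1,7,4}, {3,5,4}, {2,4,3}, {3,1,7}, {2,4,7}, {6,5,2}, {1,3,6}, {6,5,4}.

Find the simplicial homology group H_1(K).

K has 7 vertices, 18 edges, 12 triangles.
rank ∂_1 = 6, rank ∂_2 = 12 ⇒ b_1 = 18 − 6 − 12 = 0; ∂_2 has invariant factor(s) [2] giving torsion. So H_1 = Z_2.

H_1 ≅ Z_2.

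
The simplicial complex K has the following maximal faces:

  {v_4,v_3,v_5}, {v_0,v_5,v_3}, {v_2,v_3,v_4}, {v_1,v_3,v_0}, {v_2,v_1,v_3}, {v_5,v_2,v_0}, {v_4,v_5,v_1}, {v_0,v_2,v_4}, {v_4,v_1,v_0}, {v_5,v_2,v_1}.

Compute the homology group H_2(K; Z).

K has 6 vertices, 15 edges, 10 triangles.
rank ∂_2 = 10, rank ∂_3 = 0 ⇒ b_2 = 10 − 10 − 0 = 0. So H_2 = 0.

H_2 ≅ 0.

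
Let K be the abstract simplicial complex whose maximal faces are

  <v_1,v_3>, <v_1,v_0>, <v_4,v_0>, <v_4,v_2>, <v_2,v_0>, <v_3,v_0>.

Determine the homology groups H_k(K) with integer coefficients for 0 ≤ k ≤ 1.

H_0 ≅ Z,  H_1 ≅ Z^2.

Order the vertices as v_0 < v_1 < v_2 < v_3 < v_4. Listing each simplex with vertices in this order, K has dimension 1 with simplices:

  0-simplices (5): [v_0], [v_1], [v_2], [v_3], [v_4]
  1-simplices (6): [v_0,v_1], [v_0,v_2], [v_0,v_3], [v_0,v_4], [v_1,v_3], [v_2,v_4]

giving chain groups C_0 ≅ Z^5, C_1 ≅ Z^6.

∂_1: C_1 → C_0 maps an edge to its endpoints' difference, ∂[p,q] = q − p.
This gives a 5×6 integer matrix of rank 4; reducing to Smith normal form yields diagonal entries (1,1,1,1).

Now H_k = ker ∂_k / im ∂_{k+1}, so:

  H_0: rank C_0 − rank ∂_1 = 5 − 4 = 1, and the invariant factors of ∂_1 are all 1, so H_0 = Z.
  H_1: rank ker ∂_1 − rank ∂_2 = (6 − 4) − 0 = 2, and there is no ∂_2, so H_1 = Z^2.

As a check, the Euler characteristic is 5 − 6 = -1, which agrees with 1 − 2 = -1.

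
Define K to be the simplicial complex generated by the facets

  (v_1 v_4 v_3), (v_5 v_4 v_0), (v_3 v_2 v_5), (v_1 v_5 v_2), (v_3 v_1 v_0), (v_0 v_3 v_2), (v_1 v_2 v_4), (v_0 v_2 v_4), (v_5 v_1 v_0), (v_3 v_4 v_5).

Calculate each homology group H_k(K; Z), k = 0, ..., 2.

Fix the vertex order v_0 < v_1 < v_2 < v_3 < v_4 < v_5 and write every simplex with vertices in increasing order. Then dim K = 2 and the simplices of K are:

  0-simplices (6): [v_0], [v_1], [v_2], [v_3], [v_4], [v_5]
  1-simplices (15): (15 of them)
  2-simplices (10): [v_0,v_1,v_3], [v_0,v_1,v_5], [v_0,v_2,v_3], [v_0,v_2,v_4], [v_0,v_4,v_5], [v_1,v_2,v_4], [v_1,v_2,v_5], [v_1,v_3,v_4], [v_2,v_3,v_5], [v_3,v_4,v_5]

giving chain groups C_0 ≅ Z^6, C_1 ≅ Z^15, C_2 ≅ Z^10.

∂_1: C_1 → C_0 sends each edge [p,q] (with p < q) to q − p. For instance
  ∂[v_2,v_5] = [v_5] − [v_2].
As a 6×15 matrix over Z this has rank 5, with invariant factors (1,1,1,1,1).

Boundary ∂_2: C_2 → C_1 sends each 2-simplex [p,q,r] to [q,r] − [p,r] + [p,q]. For instance
  ∂[v_0,v_2,v_4] = [v_2,v_4] − [v_0,v_4] + [v_0,v_2],
  ∂[v_1,v_2,v_5] = [v_2,v_5] − [v_1,v_5] + [v_1,v_2].
The resulting 15×10 matrix has rank 10, and its Smith normal form has invariant factors (1,1,1,1,1,1,1,1,1,2).

Computing H_k = (kernel of ∂_k) / (image of ∂_{k+1}):

  H_0: rank C_0 − rank ∂_1 = 6 − 5 = 1, and the invariant factors of ∂_1 are all 1, so H_0 ≅ Z.
  H_1: rank ker ∂_1 − rank ∂_2 = (15 − 5) − 10 = 0, and ∂_2 has invariant factor 2 > 1, so H_1 ≅ Z/2.
  H_2: rank ker ∂_2 − rank ∂_3 = (10 − 10) − 0 = 0, and there is no ∂_3, so H_2 ≅ 0.

H_0 ≅ Z,  H_1 ≅ Z/2,  H_2 = 0.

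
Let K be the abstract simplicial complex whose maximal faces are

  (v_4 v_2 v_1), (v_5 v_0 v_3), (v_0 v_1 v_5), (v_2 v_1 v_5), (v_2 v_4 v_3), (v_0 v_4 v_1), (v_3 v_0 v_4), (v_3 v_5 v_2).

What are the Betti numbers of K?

b_0 = 1, b_1 = 0, b_2 = 1.

We work with the vertex ordering v_0 < v_1 < v_2 < v_3 < v_4 < v_5. The simplices of K, each written with vertices in increasing order, are:

  0-simplices (6): [v_0], [v_1], [v_2], [v_3], [v_4], [v_5]
  1-simplices (12): [v_0,v_1], [v_0,v_3], [v_0,v_4], [v_0,v_5], [v_1,v_2], [v_1,v_4], [v_1,v_5], [v_2,v_3], [v_2,v_4], [v_2,v_5], [v_3,v_4], [v_3,v_5]
  2-simplices (8): [v_0,v_1,v_4], [v_0,v_1,v_5], [v_0,v_3,v_4], [v_0,v_3,v_5], [v_1,v_2,v_4], [v_1,v_2,v_5], [v_2,v_3,v_4], [v_2,v_3,v_5]

giving chain groups C_0 ≅ Z^6, C_1 ≅ Z^12, C_2 ≅ Z^8.

∂_1: C_1 → C_0 maps an edge to its endpoints' difference, ∂[p,q] = q − p.
The 6×12 boundary matrix has rank 5 and Smith normal form diag(1,1,1,1,1).

The boundary map ∂_2: C_2 → C_1 maps a triangle to the signed sum of its edges. For instance
  ∂[v_0,v_3,v_4] = [v_3,v_4] − [v_0,v_4] + [v_0,v_3],
  ∂[v_1,v_2,v_4] = [v_2,v_4] − [v_1,v_4] + [v_1,v_2].
This gives a 12×8 integer matrix of rank 7; reducing to Smith normal form yields diagonal entries (1,1,1,1,1,1,1).

From H_k ≅ ker(∂_k) / im(∂_{k+1}) we obtain:

  H_0: rank C_0 − rank ∂_1 = 6 − 5 = 1, and the invariant factors of ∂_1 are all 1, so H_0 ≅ Z.
  H_1: rank ker ∂_1 − rank ∂_2 = (12 − 5) − 7 = 0, and the invariant factors of ∂_2 are all 1, so H_1 ≅ 0.
  H_2: rank ker ∂_2 − rank ∂_3 = (8 − 7) − 0 = 1, and there is no ∂_3, so H_2 ≅ Z.

As a check, the Euler characteristic is 6 − 12 + 8 = 2, which agrees with 1 − 0 + 1 = 2.

Hence the Betti numbers are b_0 = 1, b_1 = 0, b_2 = 1.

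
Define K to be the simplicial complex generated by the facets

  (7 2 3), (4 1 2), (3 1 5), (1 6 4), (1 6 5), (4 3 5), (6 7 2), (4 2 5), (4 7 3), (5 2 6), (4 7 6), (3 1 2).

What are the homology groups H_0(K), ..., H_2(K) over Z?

K has 7 vertices, 18 edges, 12 triangles.
rank ∂_0 = 0, rank ∂_1 = 6 ⇒ b_0 = 7 − 0 − 6 = 1; all invariant factors of ∂_1 are 1 so no torsion. So H_0 = Z.
rank ∂_1 = 6, rank ∂_2 = 12 ⇒ b_1 = 18 − 6 − 12 = 0; ∂_2 has invariant factor(s) [2] giving torsion. So H_1 = Z/2.
rank ∂_2 = 12, rank ∂_3 = 0 ⇒ b_2 = 12 − 12 − 0 = 0. So H_2 = 0.

H_0 = Z,  H_1 = Z/2,  H_2 = 0.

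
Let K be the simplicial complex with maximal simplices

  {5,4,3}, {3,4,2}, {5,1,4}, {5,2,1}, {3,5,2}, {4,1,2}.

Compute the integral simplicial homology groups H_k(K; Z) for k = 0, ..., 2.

H_0 = Z,  H_1 = 0,  H_2 = Z.

Fix the vertex order 1 < 2 < 3 < 4 < 5 and write every simplex with vertices in increasing order. Then dim K = 2 and the simplices of K are:

  0-simplices (5): [1], [2], [3], [4], [5]
  1-simplices (9): [1,2], [1,4], [1,5], [2,3], [2,4], [2,5], [3,4], [3,5], [4,5]
  2-simplices (6): [1,2,4], [1,2,5], [1,4,5], [2,3,4], [2,3,5], [3,4,5]

Hence C_0 ≅ Z^5, C_1 ≅ Z^9, C_2 ≅ Z^6.

The boundary map ∂_1: C_1 → C_0 maps an edge to its endpoints' difference, ∂[p,q] = q − p. For instance
  ∂[3,4] = [4] − [3].
This gives a 5×9 integer matrix of rank 4; reducing to Smith normal form yields diagonal entries (1,1,1,1).

Boundary ∂_2: C_2 → C_1 maps a triangle to the signed sum of its edges. For instance
  ∂[1,2,4] = [2,4] − [1,4] + [1,2],
  ∂[3,4,5] = [4,5] − [3,5] + [3,4].
As a 9×6 matrix over Z this has rank 5, with invariant factors (1,1,1,1,1).

Reading off H_k = ker ∂_k / im ∂_{k+1}:

  H_0: rank C_0 − rank ∂_1 = 5 − 4 = 1, and the invariant factors of ∂_1 are all 1, so H_0 ≅ Z.
  H_1: rank ker ∂_1 − rank ∂_2 = (9 − 4) − 5 = 0, and the invariant factors of ∂_2 are all 1, so H_1 ≅ 0.
  H_2: rank ker ∂_2 − rank ∂_3 = (6 − 5) − 0 = 1, and there is no ∂_3, so H_2 ≅ Z.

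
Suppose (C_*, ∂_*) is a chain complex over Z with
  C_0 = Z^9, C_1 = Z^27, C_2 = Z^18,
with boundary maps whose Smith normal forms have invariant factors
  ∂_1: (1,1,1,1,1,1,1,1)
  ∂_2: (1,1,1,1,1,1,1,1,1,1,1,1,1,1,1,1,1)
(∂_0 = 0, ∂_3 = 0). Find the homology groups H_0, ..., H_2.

H_0 ≅ Z,  H_1 ≅ Z^2,  H_2 ≅ Z.

H_0: b_0 = 9 − 0 − 8 = 1; torsion from ∂_1 factors > 1: none. So H_0 ≅ Z.
H_1: b_1 = 27 − 8 − 17 = 2; torsion from ∂_2 factors > 1: none. So H_1 ≅ Z^2.
H_2: b_2 = 18 − 17 − 0 = 1; torsion from ∂_3 factors > 1: none. So H_2 ≅ Z.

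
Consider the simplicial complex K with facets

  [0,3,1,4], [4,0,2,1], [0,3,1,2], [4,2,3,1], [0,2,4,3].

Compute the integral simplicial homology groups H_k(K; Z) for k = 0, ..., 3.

We work with the vertex ordering 0 < 1 < 2 < 3 < 4. The simplices of K, each written with vertices in increasing order, are:

  0-simplices (5): [0], [1], [2], [3], [4]
  1-simplices (10): [0,1], [0,2], [0,3], [0,4], [1,2], [1,3], [1,4], [2,3], [2,4], [3,4]
  2-simplices (10): [0,1,2], [0,1,3], [0,1,4], [0,2,3], [0,2,4], [0,3,4], [1,2,3], [1,2,4], [1,3,4], [2,3,4]
  3-simplices (5): [0,1,2,3], [0,1,2,4], [0,1,3,4], [0,2,3,4], [1,2,3,4]

so the chain groups are C_0 ≅ Z^5, C_1 ≅ Z^10, C_2 ≅ Z^10, C_3 ≅ Z^5.

Boundary ∂_1: C_1 → C_0 sends each edge [p,q] (with p < q) to q − p. For instance
  ∂[2,4] = [4] − [2].
As a 5×10 matrix over Z this has rank 4, with invariant factors (1,1,1,1).

The boundary map ∂_2: C_2 → C_1 acts by ∂[p,q,r] = [q,r] − [p,r] + [p,q]. For instance
  ∂[1,2,3] = [2,3] − [1,3] + [1,2],
  ∂[1,2,4] = [2,4] − [1,4] + [1,2].
This gives a 10×10 integer matrix of rank 6; reducing to Smith normal form yields diagonal entries (1,1,1,1,1,1).

Boundary ∂_3: C_3 → C_2 sends each 3-simplex σ to the alternating sum Σ_i (−1)^i (σ with its i-th vertex removed). For instance
  ∂[1,2,3,4] = [2,3,4] − [1,3,4] + [1,2,4] − [1,2,3],
  ∂[0,1,2,3] = [1,2,3] − [0,2,3] + [0,1,3] − [0,1,2].
The 10×5 boundary matrix has rank 4 and Smith normal form diag(1,1,1,1).

Computing H_k = (kernel of ∂_k) / (image of ∂_{k+1}):

  H_0: rank C_0 − rank ∂_1 = 5 − 4 = 1, and the invariant factors of ∂_1 are all 1, so H_0 = Z.
  H_1: rank ker ∂_1 − rank ∂_2 = (10 − 4) − 6 = 0, and the invariant factors of ∂_2 are all 1, so H_1 = 0.
  H_2: rank ker ∂_2 − rank ∂_3 = (10 − 6) − 4 = 0, and the invariant factors of ∂_3 are all 1, so H_2 = 0.
  H_3: rank ker ∂_3 − rank ∂_4 = (5 − 4) − 0 = 1, and there is no ∂_4, so H_3 = Z.

H_0 ≅ Z,  H_1 = 0,  H_2 = 0,  H_3 ≅ Z.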